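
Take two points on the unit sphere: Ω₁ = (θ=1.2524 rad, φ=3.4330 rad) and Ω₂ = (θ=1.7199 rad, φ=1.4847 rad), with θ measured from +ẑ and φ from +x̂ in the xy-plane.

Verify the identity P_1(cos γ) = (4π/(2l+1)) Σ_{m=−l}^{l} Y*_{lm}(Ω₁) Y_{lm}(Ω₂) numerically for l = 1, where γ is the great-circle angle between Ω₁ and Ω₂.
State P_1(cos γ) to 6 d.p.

Addition theorem: P_1(cos γ) = (4π/3) Σ_m Y*_{lm}(Ω₁) Y_{lm}(Ω₂), m = −1…1:
  [-1]  conj(Y_{1,-1})(Ω₁) = -0.314295-0.094272i ; Y_{1,-1}(Ω₂) = +0.029379-0.340395i ; Δ = -0.041323+0.104215i
  [+0]  conj(Y_{1,0})(Ω₁) = +0.152954-0.000000i ; Y_{1,0}(Ω₂) = -0.072583+0.000000i ; Δ = -0.011102+0.000000i
  [+1]  conj(Y_{1,1})(Ω₁) = +0.314295-0.094272i ; Y_{1,1}(Ω₂) = -0.029379-0.340395i ; Δ = -0.041323-0.104215i
Total Σ_m = -0.093749+0.000000i. Multiply by 4.188790: -0.392694+0.000000i. P_1(cos γ) = -0.392694

-0.392694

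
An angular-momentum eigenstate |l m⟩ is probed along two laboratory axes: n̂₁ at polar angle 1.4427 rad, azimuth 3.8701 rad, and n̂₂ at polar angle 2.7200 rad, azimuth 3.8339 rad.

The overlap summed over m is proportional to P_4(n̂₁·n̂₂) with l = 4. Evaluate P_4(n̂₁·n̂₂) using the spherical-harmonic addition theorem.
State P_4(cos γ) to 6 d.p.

0.092254

Expand P_4 via completeness: Σ_{m} conj(Y_{4,m}) at Ω₁ times Y_{4,m} at Ω₂ —
  m=-4: Y*=-0.41717 + 0.09661j  Y=-0.01156 - 0.00451j  product 0.00526 + 0.00077j
  m=-3: Y*=0.08997 - 0.12744j  Y=-0.03794 - 0.06845j  product -0.01214 - 0.00132j
  m=-2: Y*=-0.03309 - 0.28959j  Y=0.05006 - 0.26577j  product -0.07862 - 0.00570j
  m=-1: Y*=0.12907 + 0.11516j  Y=0.38451 - 0.31885j  product 0.08635 + 0.00313j
  m=+0: Y*=0.26655 + 0.00000j  Y=0.24153 + 0.00000j  product 0.06438 + 0.00000j
  m=+1: Y*=-0.12907 + 0.11516j  Y=-0.38451 - 0.31885j  product 0.08635 - 0.00313j
  m=+2: Y*=-0.03309 + 0.28959j  Y=0.05006 + 0.26577j  product -0.07862 + 0.00570j
  m=+3: Y*=-0.08997 - 0.12744j  Y=0.03794 - 0.06845j  product -0.01214 + 0.00132j
  m=+4: Y*=-0.41717 - 0.09661j  Y=-0.01156 + 0.00451j  product 0.00526 - 0.00077j
Σ over m = 0.06607 - 0.00000j; ×(4π/9) → 0.09225 - 0.00000j. Real part: 0.092254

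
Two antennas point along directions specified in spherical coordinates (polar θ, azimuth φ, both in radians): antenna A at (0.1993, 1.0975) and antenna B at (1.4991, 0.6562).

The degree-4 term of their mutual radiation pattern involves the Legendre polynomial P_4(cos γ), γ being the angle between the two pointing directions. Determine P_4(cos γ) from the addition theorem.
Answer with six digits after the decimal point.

Expand P_4 via completeness: Σ_{m} conj(Y_{4,m}) at Ω₁ times Y_{4,m} at Ω₂ —
  m=-4: Y*=-0.000215-0.000645i  Y=-0.380803-0.216415i  product -0.000058+0.000292i
  m=-3: Y*=-0.009413-0.001431i  Y=-0.034468-0.082026i  product +0.000207+0.000821i
  m=-2: Y*=-0.043879+0.060919i  Y=-0.081987+0.310200i  product -0.015300-0.018606i
  m=-1: Y*=+0.155913+0.304446i  Y=-0.079385+0.061129i  product -0.030988-0.014638i
  m=+0: Y*=+0.686112-0.000000i  Y=+0.301169+0.000000i  product +0.206636+0.000000i
  m=+1: Y*=-0.155913+0.304446i  Y=+0.079385+0.061129i  product -0.030988+0.014638i
  m=+2: Y*=-0.043879-0.060919i  Y=-0.081987-0.310200i  product -0.015300+0.018606i
  m=+3: Y*=+0.009413-0.001431i  Y=+0.034468-0.082026i  product +0.000207-0.000821i
  m=+4: Y*=-0.000215+0.000645i  Y=-0.380803+0.216415i  product -0.000058-0.000292i
Accumulated sum +0.114360-0.000000i; after 4π/(2l+1) scaling, +0.159677-0.000000i ⇒ P_4 = 0.159677

0.159677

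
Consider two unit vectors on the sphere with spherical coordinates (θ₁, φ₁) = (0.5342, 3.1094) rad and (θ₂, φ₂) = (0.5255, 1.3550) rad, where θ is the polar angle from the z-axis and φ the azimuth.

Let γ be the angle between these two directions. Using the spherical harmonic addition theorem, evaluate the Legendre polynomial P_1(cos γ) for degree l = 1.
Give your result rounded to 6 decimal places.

0.697916

Summing Y*_{l m}(θ₁,φ₁)·Y_{l m}(θ₂,φ₂) over m ∈ [−1, 1]; prefactor 4π/(2·1+1) = 4.188790:
  m=-1: Y*=(-0.175818, 0.005662)  Y=(0.037111, -0.169296)  product (-0.005566, 0.029975)
  m=+0: Y*=(0.420529, -0.000000)  Y=(0.422677, 0.000000)  product (0.177748, 0.000000)
  m=+1: Y*=(0.175818, 0.005662)  Y=(-0.037111, -0.169296)  product (-0.005566, -0.029975)
Accumulated sum (0.166615, 0.000000); after 4π/(2l+1) scaling, (0.697916, 0.000000) ⇒ P_1 = 0.697916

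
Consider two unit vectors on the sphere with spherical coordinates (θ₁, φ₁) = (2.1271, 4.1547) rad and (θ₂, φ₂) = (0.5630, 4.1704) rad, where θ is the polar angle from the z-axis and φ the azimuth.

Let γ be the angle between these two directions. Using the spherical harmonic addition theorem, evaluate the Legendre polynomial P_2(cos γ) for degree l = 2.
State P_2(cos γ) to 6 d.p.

Summing Y*_{l m}(θ₁,φ₁)·Y_{l m}(θ₂,φ₂) over m ∈ [−2, 2]; prefactor 4π/(2·2+1) = 2.513274:
  m=-2: -0.122524+0.250174i × -0.051476-0.097252i = +0.030637-0.000962i  (running Σ = +0.030637-0.000962i)
  m=-1: +0.183341+0.293941i × -0.179868+0.298716i = -0.120782+0.001896i  (running Σ = -0.090145+0.000934i)
  m=0: -0.051562-0.000000i × +0.361253+0.000000i = -0.018627-0.000000i  (running Σ = -0.108772+0.000934i)
  m=1: -0.183341+0.293941i × +0.179868+0.298716i = -0.120782-0.001896i  (running Σ = -0.229554-0.000962i)
  m=2: -0.122524-0.250174i × -0.051476+0.097252i = +0.030637+0.000962i  (running Σ = -0.198917+0.000000i)
Accumulated sum -0.198917+0.000000i; after 4π/(2l+1) scaling, -0.499934+0.000000i ⇒ P_2 = -0.499934

-0.499934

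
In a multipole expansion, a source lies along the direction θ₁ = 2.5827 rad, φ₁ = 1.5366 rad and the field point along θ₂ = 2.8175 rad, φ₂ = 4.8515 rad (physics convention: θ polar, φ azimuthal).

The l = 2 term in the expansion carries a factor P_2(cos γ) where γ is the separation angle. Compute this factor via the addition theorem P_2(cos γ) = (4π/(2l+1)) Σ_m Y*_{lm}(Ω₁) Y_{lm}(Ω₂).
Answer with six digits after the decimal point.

Addition theorem: P_2(cos γ) = (4π/5) Σ_m Y*_{lm}(Ω₁) Y_{lm}(Ω₂), m = −2…2:
  m=-2: -0.10835 + 0.00742j × -0.03767 + 0.01076j = 0.00400 - 0.00145j  (running Σ = 0.00400 - 0.00145j)
  m=-1: -0.01187 - 0.34711j × -0.03234 - 0.23096j = -0.07978 + 0.01397j  (running Σ = -0.07578 + 0.01252j)
  m=0: 0.36475 + 0.00000j × 0.53483 + 0.00000j = 0.19508 + 0.00000j  (running Σ = 0.11930 + 0.01252j)
  m=1: 0.01187 - 0.34711j × 0.03234 - 0.23096j = -0.07978 - 0.01397j  (running Σ = 0.03952 - 0.00145j)
  m=2: -0.10835 - 0.00742j × -0.03767 - 0.01076j = 0.00400 + 0.00145j  (running Σ = 0.04352 - 0.00000j)
Total Σ_m = 0.04352 - 0.00000j. Multiply by 2.513274: 0.10937 - 0.00000j. P_2(cos γ) = 0.109374

0.109374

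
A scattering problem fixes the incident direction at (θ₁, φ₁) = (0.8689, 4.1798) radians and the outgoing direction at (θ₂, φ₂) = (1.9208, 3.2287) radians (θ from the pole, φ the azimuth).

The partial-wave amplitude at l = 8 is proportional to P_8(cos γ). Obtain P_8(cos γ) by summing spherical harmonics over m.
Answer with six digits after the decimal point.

Summing Y*_{l m}(θ₁,φ₁)·Y_{l m}(θ₂,φ₂) over m ∈ [−8, 8]; prefactor 4π/(2·8+1) = 0.739198:
  term(m=-8) = 0.00452 + 0.01807j   from Y*(Ω₁)=-0.02601 + 0.05362j, Y(Ω₂)=0.23965 - 0.20057j
  term(m=-7) = -0.08559 - 0.03364j   from Y*(Ω₁)=-0.11155 - 0.16786j, Y(Ω₂)=0.37408 - 0.26131j
  term(m=-6) = 0.06492 - 0.04222j   from Y*(Ω₁)=0.39150 - 0.02114j, Y(Ω₂)=0.17116 - 0.09860j
  term(m=-5) = 0.00482 - 0.11172j   from Y*(Ω₁)=-0.20426 + 0.39365j, Y(Ω₂)=-0.22860 + 0.10638j
  term(m=-4) = 0.04033 + 0.03148j   from Y*(Ω₁)=-0.08900 - 0.14209j, Y(Ω₂)=-0.28682 + 0.10419j
  term(m=-3) = -0.03058 + 0.00907j   from Y*(Ω₁)=-0.26636 + 0.00719j, Y(Ω₂)=0.11562 - 0.03092j
  term(m=-2) = 0.03431 - 0.09971j   from Y*(Ω₁)=0.15802 - 0.28543j, Y(Ω₂)=0.31833 - 0.05603j
  term(m=-1) = 0.00441 + 0.00618j   from Y*(Ω₁)=-0.06441 - 0.10928j, Y(Ω₂)=-0.05958 + 0.00520j
  term(m=+0) = -0.11236 + 0.00000j   from Y*(Ω₁)=0.34697 + 0.00000j, Y(Ω₂)=-0.32385 + 0.00000j
  term(m=+1) = 0.00441 - 0.00618j   from Y*(Ω₁)=0.06441 - 0.10928j, Y(Ω₂)=0.05958 + 0.00520j
  term(m=+2) = 0.03431 + 0.09971j   from Y*(Ω₁)=0.15802 + 0.28543j, Y(Ω₂)=0.31833 + 0.05603j
  term(m=+3) = -0.03058 - 0.00907j   from Y*(Ω₁)=0.26636 + 0.00719j, Y(Ω₂)=-0.11562 - 0.03092j
  term(m=+4) = 0.04033 - 0.03148j   from Y*(Ω₁)=-0.08900 + 0.14209j, Y(Ω₂)=-0.28682 - 0.10419j
  term(m=+5) = 0.00482 + 0.11172j   from Y*(Ω₁)=0.20426 + 0.39365j, Y(Ω₂)=0.22860 + 0.10638j
  term(m=+6) = 0.06492 + 0.04222j   from Y*(Ω₁)=0.39150 + 0.02114j, Y(Ω₂)=0.17116 + 0.09860j
  term(m=+7) = -0.08559 + 0.03364j   from Y*(Ω₁)=0.11155 - 0.16786j, Y(Ω₂)=-0.37408 - 0.26131j
  term(m=+8) = 0.00452 - 0.01807j   from Y*(Ω₁)=-0.02601 - 0.05362j, Y(Ω₂)=0.23965 + 0.20057j
Total Σ_m = -0.03808 + 0.00000j. Multiply by 0.739198: -0.02815 + 0.00000j. P_8(cos γ) = -0.028150

-0.028150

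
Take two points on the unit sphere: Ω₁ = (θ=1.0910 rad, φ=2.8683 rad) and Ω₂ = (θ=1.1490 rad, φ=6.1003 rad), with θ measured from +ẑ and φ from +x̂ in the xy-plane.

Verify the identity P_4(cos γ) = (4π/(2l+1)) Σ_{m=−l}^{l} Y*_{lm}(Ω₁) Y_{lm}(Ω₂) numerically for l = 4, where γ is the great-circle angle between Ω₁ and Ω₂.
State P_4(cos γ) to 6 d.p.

-0.418570

Addition theorem: P_4(cos γ) = (4π/9) Σ_m Y*_{lm}(Ω₁) Y_{lm}(Ω₂), m = −4…4:
  m=-4: +0.125969-0.243372i × +0.228170+0.204828i = +0.078592-0.029728i  (running Σ = +0.078592-0.029728i)
  m=-3: -0.275194+0.294857i × +0.332043+0.202964i = -0.151221+0.042051i  (running Σ = -0.072630+0.012322i)
  m=-2: +0.110537-0.067253i × +0.045053+0.017256i = +0.006141-0.001123i  (running Σ = -0.066489+0.011200i)
  m=-1: +0.281378-0.078872i × -0.317414-0.058706i = -0.093944+0.008516i  (running Σ = -0.160433+0.019716i)
  m=0: -0.190751-0.000000i × -0.110547+0.000000i = +0.021087+0.000000i  (running Σ = -0.139346+0.019716i)
  m=1: -0.281378-0.078872i × +0.317414-0.058706i = -0.093944-0.008516i  (running Σ = -0.233289+0.011200i)
  m=2: +0.110537+0.067253i × +0.045053-0.017256i = +0.006141+0.001123i  (running Σ = -0.227149+0.012322i)
  m=3: +0.275194+0.294857i × -0.332043+0.202964i = -0.151221-0.042051i  (running Σ = -0.378370-0.029728i)
  m=4: +0.125969+0.243372i × +0.228170-0.204828i = +0.078592+0.029728i  (running Σ = -0.299779+0.000000i)
Total Σ_m = -0.299779+0.000000i. Multiply by 1.396263: -0.418570+0.000000i. P_4(cos γ) = -0.418570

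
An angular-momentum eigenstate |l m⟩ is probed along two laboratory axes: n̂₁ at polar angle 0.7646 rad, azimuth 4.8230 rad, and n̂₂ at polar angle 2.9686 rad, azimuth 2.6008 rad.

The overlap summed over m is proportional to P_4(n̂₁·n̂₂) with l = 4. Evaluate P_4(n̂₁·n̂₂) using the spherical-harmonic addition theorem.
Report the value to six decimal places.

Addition theorem: P_4(cos γ) = (4π/9) Σ_m Y*_{lm}(Ω₁) Y_{lm}(Ω₂), m = −4…4:
  term(m=-4) = -0.00003 + 0.00002j   from Y*(Ω₁)=0.09184 + 0.04351j, Y(Ω₂)=-0.00022 + 0.00032j
  term(m=-3) = -0.00175 - 0.00070j   from Y*(Ω₁)=-0.09762 + 0.28330j, Y(Ω₂)=-0.00032 + 0.00628j
  term(m=-2) = -0.00645 - 0.02348j   from Y*(Ω₁)=-0.41376 - 0.09306j, Y(Ω₂)=0.02698 + 0.05068j
  term(m=-1) = 0.02814 - 0.03691j   from Y*(Ω₁)=0.01684 - 0.15164j, Y(Ω₂)=0.26082 + 0.15662j
  term(m=+0) = -0.23985 + 0.00000j   from Y*(Ω₁)=-0.33120 + 0.00000j, Y(Ω₂)=0.72416 + 0.00000j
  term(m=+1) = 0.02814 + 0.03691j   from Y*(Ω₁)=-0.01684 - 0.15164j, Y(Ω₂)=-0.26082 + 0.15662j
  term(m=+2) = -0.00645 + 0.02348j   from Y*(Ω₁)=-0.41376 + 0.09306j, Y(Ω₂)=0.02698 - 0.05068j
  term(m=+3) = -0.00175 + 0.00070j   from Y*(Ω₁)=0.09762 + 0.28330j, Y(Ω₂)=0.00032 + 0.00628j
  term(m=+4) = -0.00003 - 0.00002j   from Y*(Ω₁)=0.09184 - 0.04351j, Y(Ω₂)=-0.00022 - 0.00032j
Accumulated sum -0.20002 + 0.00000j; after 4π/(2l+1) scaling, -0.27928 + 0.00000j ⇒ P_4 = -0.279279

-0.279279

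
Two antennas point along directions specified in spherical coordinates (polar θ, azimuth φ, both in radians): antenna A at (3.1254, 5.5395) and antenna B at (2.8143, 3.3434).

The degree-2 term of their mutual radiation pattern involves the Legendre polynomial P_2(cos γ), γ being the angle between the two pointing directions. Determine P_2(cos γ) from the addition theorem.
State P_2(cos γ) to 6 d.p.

Expand P_2 via completeness: Σ_{m} conj(Y_{2,m}) at Ω₁ times Y_{2,m} at Ω₂ —
  m=-2: Y*=+0.000008-0.000101i  Y=+0.036714-0.015679i  product -0.000001-0.000004i
  m=-1: Y*=-0.009205+0.008468i  Y=+0.230403-0.047139i  product -0.001722+0.002385i
  m=+0: Y*=+0.630535-0.000000i  Y=+0.532996+0.000000i  product +0.336073+0.000000i
  m=+1: Y*=+0.009205+0.008468i  Y=-0.230403-0.047139i  product -0.001722-0.002385i
  m=+2: Y*=+0.000008+0.000101i  Y=+0.036714+0.015679i  product -0.000001+0.000004i
Σ over m = +0.332627+0.000000i; ×(4π/5) → +0.835982+0.000000i. Real part: 0.835982

0.835982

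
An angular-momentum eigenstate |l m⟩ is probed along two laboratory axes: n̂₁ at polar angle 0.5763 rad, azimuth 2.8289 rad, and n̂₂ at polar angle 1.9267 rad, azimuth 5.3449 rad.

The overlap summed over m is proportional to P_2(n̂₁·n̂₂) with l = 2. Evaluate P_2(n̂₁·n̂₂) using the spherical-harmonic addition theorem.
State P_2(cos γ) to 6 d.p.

0.248083

Summing Y*_{l m}(θ₁,φ₁)·Y_{l m}(θ₂,φ₂) over m ∈ [−2, 2]; prefactor 4π/(2·2+1) = 2.513274:
  [-2]  conj(Y_{2,-2})(Ω₁) = (0.092993, -0.067147) ; Y_{2,-2}(Ω₂) = (-0.102163, 0.323635) ; Δ = (0.012231, 0.036956)
  [-1]  conj(Y_{2,-1})(Ω₁) = (-0.335869, 0.108586) ; Y_{2,-1}(Ω₂) = (-0.149162, -0.203504) ; Δ = (0.072197, 0.052154)
  [+0]  conj(Y_{2,0})(Ω₁) = (0.349823, -0.000000) ; Y_{2,0}(Ω₂) = (-0.200518, 0.000000) ; Δ = (-0.070146, 0.000000)
  [+1]  conj(Y_{2,1})(Ω₁) = (0.335869, 0.108586) ; Y_{2,1}(Ω₂) = (0.149162, -0.203504) ; Δ = (0.072197, -0.052154)
  [+2]  conj(Y_{2,2})(Ω₁) = (0.092993, 0.067147) ; Y_{2,2}(Ω₂) = (-0.102163, -0.323635) ; Δ = (0.012231, -0.036956)
Total Σ_m = (0.098709, 0.000000). Multiply by 2.513274: (0.248083, 0.000000). P_2(cos γ) = 0.248083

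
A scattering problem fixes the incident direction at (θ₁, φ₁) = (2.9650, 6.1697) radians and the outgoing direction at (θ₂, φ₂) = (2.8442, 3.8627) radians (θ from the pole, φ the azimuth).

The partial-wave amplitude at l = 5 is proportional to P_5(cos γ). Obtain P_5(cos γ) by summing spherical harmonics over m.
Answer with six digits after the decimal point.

0.003362

Addition theorem: P_5(cos γ) = (4π/11) Σ_m Y*_{lm}(Ω₁) Y_{lm}(Ω₂), m = −5…5:
  [-5]  conj(Y_{5,-5})(Ω₁) = (0.000065, -0.000042) ; Y_{5,-5}(Ω₂) = (0.000897, -0.000449) ; Δ = (0.000000, -0.000000)
  [-4]  conj(Y_{5,-4})(Ω₁) = (-0.001237, 0.000603) ; Y_{5,-4}(Ω₂) = (0.010006, 0.002631) ; Δ = (-0.000014, 0.000003)
  [-3]  conj(Y_{5,-3})(Ω₁) = (0.013653, -0.004836) ; Y_{5,-3}(Ω₂) = (0.035131, 0.052184) ; Δ = (0.000732, 0.000543)
  [-2]  conj(Y_{5,-2})(Ω₁) = (-0.095695, 0.022101) ; Y_{5,-2}(Ω₂) = (-0.031086, 0.240427) ; Δ = (-0.002339, -0.023695)
  [-1]  conj(Y_{5,-1})(Ω₁) = (0.400041, -0.045595) ; Y_{5,-1}(Ω₂) = (-0.405357, 0.356321) ; Δ = (-0.145913, 0.161025)
  [+0]  conj(Y_{5,0})(Ω₁) = (-0.728981, -0.000000) ; Y_{5,0}(Ω₂) = (-0.408804, 0.000000) ; Δ = (0.298010, 0.000000)
  [+1]  conj(Y_{5,1})(Ω₁) = (-0.400041, -0.045595) ; Y_{5,1}(Ω₂) = (0.405357, 0.356321) ; Δ = (-0.145913, -0.161025)
  [+2]  conj(Y_{5,2})(Ω₁) = (-0.095695, -0.022101) ; Y_{5,2}(Ω₂) = (-0.031086, -0.240427) ; Δ = (-0.002339, 0.023695)
  [+3]  conj(Y_{5,3})(Ω₁) = (-0.013653, -0.004836) ; Y_{5,3}(Ω₂) = (-0.035131, 0.052184) ; Δ = (0.000732, -0.000543)
  [+4]  conj(Y_{5,4})(Ω₁) = (-0.001237, -0.000603) ; Y_{5,4}(Ω₂) = (0.010006, -0.002631) ; Δ = (-0.000014, -0.000003)
  [+5]  conj(Y_{5,5})(Ω₁) = (-0.000065, -0.000042) ; Y_{5,5}(Ω₂) = (-0.000897, -0.000449) ; Δ = (0.000000, 0.000000)
Accumulated sum (0.002943, 0.000000); after 4π/(2l+1) scaling, (0.003362, 0.000000) ⇒ P_5 = 0.003362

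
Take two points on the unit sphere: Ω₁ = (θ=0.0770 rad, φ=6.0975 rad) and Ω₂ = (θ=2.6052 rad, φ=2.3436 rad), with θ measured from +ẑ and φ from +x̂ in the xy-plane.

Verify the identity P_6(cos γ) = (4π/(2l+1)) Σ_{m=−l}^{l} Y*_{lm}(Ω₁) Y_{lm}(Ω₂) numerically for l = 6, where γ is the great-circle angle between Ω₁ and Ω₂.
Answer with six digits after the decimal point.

-0.295242

Summing Y*_{l m}(θ₁,φ₁)·Y_{l m}(θ₂,φ₂) over m ∈ [−6, 6]; prefactor 4π/(2·6+1) = 0.966644:
  term(m=-6) = -0.00000 - 0.00000j   from Y*(Ω₁)=0.00000 - 0.00000j, Y(Ω₂)=0.00065 - 0.00858j
  term(m=-5) = -0.00000 + 0.00000j   from Y*(Ω₁)=0.00000 - 0.00000j, Y(Ω₂)=-0.03315 - 0.03761j
  term(m=-4) = -0.00002 + 0.00001j   from Y*(Ω₁)=0.00009 - 0.00008j, Y(Ω₂)=-0.17322 - 0.00873j
  term(m=-3) = -0.00024 + 0.00087j   from Y*(Ω₁)=0.00199 - 0.00124j, Y(Ω₂)=-0.28096 + 0.26050j
  term(m=-2) = 0.00500 + 0.01385j   from Y*(Ω₁)=0.02823 - 0.01099j, Y(Ω₂)=-0.01224 + 0.48596j
  term(m=-1) = 0.03094 + 0.02173j   from Y*(Ω₁)=0.24185 - 0.04543j, Y(Ω₂)=0.10726 + 0.11000j
  term(m=+0) = -0.37679 + 0.00000j   from Y*(Ω₁)=0.95475 + 0.00000j, Y(Ω₂)=-0.39465 + 0.00000j
  term(m=+1) = 0.03094 - 0.02173j   from Y*(Ω₁)=-0.24185 - 0.04543j, Y(Ω₂)=-0.10726 + 0.11000j
  term(m=+2) = 0.00500 - 0.01385j   from Y*(Ω₁)=0.02823 + 0.01099j, Y(Ω₂)=-0.01224 - 0.48596j
  term(m=+3) = -0.00024 - 0.00087j   from Y*(Ω₁)=-0.00199 - 0.00124j, Y(Ω₂)=0.28096 + 0.26050j
  term(m=+4) = -0.00002 - 0.00001j   from Y*(Ω₁)=0.00009 + 0.00008j, Y(Ω₂)=-0.17322 + 0.00873j
  term(m=+5) = -0.00000 - 0.00000j   from Y*(Ω₁)=-0.00000 - 0.00000j, Y(Ω₂)=0.03315 - 0.03761j
  term(m=+6) = -0.00000 + 0.00000j   from Y*(Ω₁)=0.00000 + 0.00000j, Y(Ω₂)=0.00065 + 0.00858j
Σ over m = -0.30543 - 0.00000j; ×(4π/13) → -0.29524 - 0.00000j. Real part: -0.295242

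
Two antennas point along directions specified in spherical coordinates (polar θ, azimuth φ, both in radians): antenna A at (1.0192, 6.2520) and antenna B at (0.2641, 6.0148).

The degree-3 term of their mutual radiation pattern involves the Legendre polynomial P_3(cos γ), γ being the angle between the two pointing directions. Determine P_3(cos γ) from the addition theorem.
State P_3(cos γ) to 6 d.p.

-0.142136

Summing Y*_{l m}(θ₁,φ₁)·Y_{l m}(θ₂,φ₂) over m ∈ [−3, 3]; prefactor 4π/(2·3+1) = 1.795196:
  m=-3: +0.256631-0.024080i × +0.005143+0.005350i = +0.001449+0.001249i  (running Σ = +0.001449+0.001249i)
  m=-2: +0.387733-0.024215i × +0.057771+0.034377i = +0.023232+0.011930i  (running Σ = +0.024681+0.013179i)
  m=-1: +0.102653-0.003202i × +0.297657+0.081862i = +0.030818+0.007450i  (running Σ = +0.055499+0.020630i)
  m=0: -0.318154-0.000000i × +0.597738+0.000000i = -0.190173-0.000000i  (running Σ = -0.134674+0.020630i)
  m=1: -0.102653-0.003202i × -0.297657+0.081862i = +0.030818-0.007450i  (running Σ = -0.103857+0.013179i)
  m=2: +0.387733+0.024215i × +0.057771-0.034377i = +0.023232-0.011930i  (running Σ = -0.080624+0.001249i)
  m=3: -0.256631-0.024080i × -0.005143+0.005350i = +0.001449-0.001249i  (running Σ = -0.079176+0.000000i)
Total Σ_m = -0.079176+0.000000i. Multiply by 1.795196: -0.142136+0.000000i. P_3(cos γ) = -0.142136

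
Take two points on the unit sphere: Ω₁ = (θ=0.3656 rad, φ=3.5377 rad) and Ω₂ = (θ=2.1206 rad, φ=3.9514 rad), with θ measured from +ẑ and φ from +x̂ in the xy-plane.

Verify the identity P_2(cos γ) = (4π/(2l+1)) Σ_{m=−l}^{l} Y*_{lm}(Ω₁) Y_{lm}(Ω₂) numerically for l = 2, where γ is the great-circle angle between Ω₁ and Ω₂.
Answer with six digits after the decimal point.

Summing Y*_{l m}(θ₁,φ₁)·Y_{l m}(θ₂,φ₂) over m ∈ [−2, 2]; prefactor 4π/(2·2+1) = 2.513274:
  m=-2: (0.034672, 0.035148) × (-0.013703, -0.280476) = (0.009383, -0.010206)  (running Σ = (0.009383, -0.010206))
  m=-1: (-0.237967, -0.099521) × (0.237361, -0.249241) = (-0.081289, 0.035689)  (running Σ = (-0.071906, 0.025483))
  m=0: (0.509850, -0.000000) × (-0.057060, 0.000000) = (-0.029092, 0.000000)  (running Σ = (-0.100998, 0.025483))
  m=1: (0.237967, -0.099521) × (-0.237361, -0.249241) = (-0.081289, -0.035689)  (running Σ = (-0.182287, -0.010206))
  m=2: (0.034672, -0.035148) × (-0.013703, 0.280476) = (0.009383, 0.010206)  (running Σ = (-0.172904, -0.000000))
Total Σ_m = (-0.172904, -0.000000). Multiply by 2.513274: (-0.434555, -0.000000). P_2(cos γ) = -0.434555

-0.434555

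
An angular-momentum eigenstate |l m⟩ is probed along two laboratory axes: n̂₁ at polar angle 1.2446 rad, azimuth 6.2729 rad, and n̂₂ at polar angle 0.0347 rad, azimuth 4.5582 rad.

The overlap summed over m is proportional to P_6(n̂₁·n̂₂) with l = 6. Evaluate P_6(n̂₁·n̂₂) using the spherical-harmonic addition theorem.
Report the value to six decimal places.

Addition theorem: P_6(cos γ) = (4π/13) Σ_m Y*_{lm}(Ω₁) Y_{lm}(Ω₂), m = −6…6:
  m=-6: Y*=0.34836 - 0.02153j  Y=-0.00000 - 0.00000j  product -0.00000 - 0.00000j
  m=-5: Y*=0.40846 - 0.02102j  Y=-0.00000 + 0.00000j  product -0.00000 + 0.00000j
  m=-4: Y*=0.03717 - 0.00153j  Y=0.00000 + 0.00000j  product 0.00000 + 0.00000j
  m=-3: Y*=-0.33171 + 0.01024j  Y=0.00010 - 0.00019j  product -0.00003 + 0.00007j
  m=-2: Y*=-0.14620 + 0.00301j  Y=-0.00595 - 0.00190j  product 0.00088 + 0.00026j
  m=-1: Y*=0.28354 - 0.00292j  Y=-0.01745 + 0.11231j  product -0.00462 + 0.03189j
  m=+0: Y*=0.17231 + 0.00000j  Y=1.00429 + 0.00000j  product 0.17304 + 0.00000j
  m=+1: Y*=-0.28354 - 0.00292j  Y=0.01745 + 0.11231j  product -0.00462 - 0.03189j
  m=+2: Y*=-0.14620 - 0.00301j  Y=-0.00595 + 0.00190j  product 0.00088 - 0.00026j
  m=+3: Y*=0.33171 + 0.01024j  Y=-0.00010 - 0.00019j  product -0.00003 - 0.00007j
  m=+4: Y*=0.03717 + 0.00153j  Y=0.00000 - 0.00000j  product 0.00000 - 0.00000j
  m=+5: Y*=-0.40846 - 0.02102j  Y=0.00000 + 0.00000j  product -0.00000 - 0.00000j
  m=+6: Y*=0.34836 + 0.02153j  Y=-0.00000 + 0.00000j  product -0.00000 + 0.00000j
Σ over m = 0.16549 + 0.00000j; ×(4π/13) → 0.15997 + 0.00000j. Real part: 0.159974

0.159974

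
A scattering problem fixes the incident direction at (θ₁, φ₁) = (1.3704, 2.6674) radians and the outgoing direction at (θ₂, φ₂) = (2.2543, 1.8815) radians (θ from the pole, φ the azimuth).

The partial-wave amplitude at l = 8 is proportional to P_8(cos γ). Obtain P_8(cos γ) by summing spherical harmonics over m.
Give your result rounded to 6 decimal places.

-0.255551

Term-by-term m-sum for l=8 (normalisation 4π/17 = 0.739198):
  [-8]  conj(Y_{8,-8})(Ω₁) = -0.34854 + 0.26603j ; Y_{8,-8}(Ω₂) = -0.05336 - 0.04107j ; Δ = 0.02952 + 0.00012j
  [-7]  conj(Y_{8,-7})(Ω₁) = 0.35063 - 0.06299j ; Y_{8,-7}(Ω₂) = -0.18053 + 0.12461j ; Δ = -0.05545 + 0.05506j
  [-6]  conj(Y_{8,-6})(Ω₁) = 0.12935 + 0.03951j ; Y_{8,-6}(Ω₂) = 0.11786 + 0.39008j ; Δ = -0.00017 + 0.05511j
  [-5]  conj(Y_{8,-5})(Ω₁) = -0.25252 - 0.24517j ; Y_{8,-5}(Ω₂) = 0.42909 + 0.00741j ; Δ = -0.10653 - 0.10707j
  [-4]  conj(Y_{8,-4})(Ω₁) = -0.00718 - 0.02123j ; Y_{8,-4}(Ω₂) = 0.03817 - 0.11218j ; Δ = -0.00266 - 0.00001j
  [-3]  conj(Y_{8,-3})(Ω₁) = -0.04908 + 0.32871j ; Y_{8,-3}(Ω₂) = 0.24074 + 0.17875j ; Δ = -0.07057 + 0.07036j
  [-2]  conj(Y_{8,-2})(Ω₁) = 0.01661 - 0.02315j ; Y_{8,-2}(Ω₂) = 0.23851 - 0.17078j ; Δ = 0.00001 - 0.00836j
  [-1]  conj(Y_{8,-1})(Ω₁) = 0.28465 - 0.14610j ; Y_{8,-1}(Ω₂) = 0.05409 + 0.16845j ; Δ = 0.04001 + 0.04005j
  [+0]  conj(Y_{8,0})(Ω₁) = -0.04341 + 0.00000j ; Y_{8,0}(Ω₂) = 0.32321 + 0.00000j ; Δ = -0.01403 + 0.00000j
  [+1]  conj(Y_{8,1})(Ω₁) = -0.28465 - 0.14610j ; Y_{8,1}(Ω₂) = -0.05409 + 0.16845j ; Δ = 0.04001 - 0.04005j
  [+2]  conj(Y_{8,2})(Ω₁) = 0.01661 + 0.02315j ; Y_{8,2}(Ω₂) = 0.23851 + 0.17078j ; Δ = 0.00001 + 0.00836j
  [+3]  conj(Y_{8,3})(Ω₁) = 0.04908 + 0.32871j ; Y_{8,3}(Ω₂) = -0.24074 + 0.17875j ; Δ = -0.07057 - 0.07036j
  [+4]  conj(Y_{8,4})(Ω₁) = -0.00718 + 0.02123j ; Y_{8,4}(Ω₂) = 0.03817 + 0.11218j ; Δ = -0.00266 + 0.00001j
  [+5]  conj(Y_{8,5})(Ω₁) = 0.25252 - 0.24517j ; Y_{8,5}(Ω₂) = -0.42909 + 0.00741j ; Δ = -0.10653 + 0.10707j
  [+6]  conj(Y_{8,6})(Ω₁) = 0.12935 - 0.03951j ; Y_{8,6}(Ω₂) = 0.11786 - 0.39008j ; Δ = -0.00017 - 0.05511j
  [+7]  conj(Y_{8,7})(Ω₁) = -0.35063 - 0.06299j ; Y_{8,7}(Ω₂) = 0.18053 + 0.12461j ; Δ = -0.05545 - 0.05506j
  [+8]  conj(Y_{8,8})(Ω₁) = -0.34854 - 0.26603j ; Y_{8,8}(Ω₂) = -0.05336 + 0.04107j ; Δ = 0.02952 - 0.00012j
Accumulated sum -0.34571 + 0.00000j; after 4π/(2l+1) scaling, -0.25555 + 0.00000j ⇒ P_8 = -0.255551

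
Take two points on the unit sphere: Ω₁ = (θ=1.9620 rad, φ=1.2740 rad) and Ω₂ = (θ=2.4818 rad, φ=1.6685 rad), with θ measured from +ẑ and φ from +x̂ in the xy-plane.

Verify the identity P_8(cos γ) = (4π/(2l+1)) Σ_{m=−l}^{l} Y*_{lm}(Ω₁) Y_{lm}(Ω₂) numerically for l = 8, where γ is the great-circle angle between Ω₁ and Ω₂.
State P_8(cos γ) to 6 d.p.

-0.142828

Term-by-term m-sum for l=8 (normalisation 4π/17 = 0.739198):
  term(m=-8) = -0.00282 + 0.00004j   from Y*(Ω₁)=-0.19791 - 0.19085j, Y(Ω₂)=0.00729 - 0.00723j
  term(m=-7) = -0.02231 - 0.00891j   from Y*(Ω₁)=0.39660 - 0.22017j, Y(Ω₂)=-0.03346 - 0.04105j
  term(m=-6) = -0.03311 - 0.03240j   from Y*(Ω₁)=0.05783 + 0.27135j, Y(Ω₂)=-0.13910 + 0.09238j
  term(m=-5) = 0.02372 + 0.05584j   from Y*(Ω₁)=0.17084 + 0.01487j, Y(Ω₂)=0.16604 + 0.31241j
  term(m=-4) = 0.00121 + 0.16758j   from Y*(Ω₁)=-0.13003 + 0.32217j, Y(Ω₂)=0.44600 - 0.18375j
  term(m=-3) = 0.00138 - 0.00337j   from Y*(Ω₁)=0.00905 + 0.00732j, Y(Ω₂)=-0.09038 - 0.29948j
  term(m=-2) = -0.03824 + 0.03852j   from Y*(Ω₁)=-0.27753 + 0.18727j, Y(Ω₂)=0.15903 - 0.03148j
  term(m=-1) = -0.02039 + 0.00849j   from Y*(Ω₁)=-0.01600 - 0.05233j, Y(Ω₂)=-0.03938 - 0.40173j
  term(m=+0) = -0.01208 + 0.00000j   from Y*(Ω₁)=-0.32480 + 0.00000j, Y(Ω₂)=0.03720 + 0.00000j
  term(m=+1) = -0.02039 - 0.00849j   from Y*(Ω₁)=0.01600 - 0.05233j, Y(Ω₂)=0.03938 - 0.40173j
  term(m=+2) = -0.03824 - 0.03852j   from Y*(Ω₁)=-0.27753 - 0.18727j, Y(Ω₂)=0.15903 + 0.03148j
  term(m=+3) = 0.00138 + 0.00337j   from Y*(Ω₁)=-0.00905 + 0.00732j, Y(Ω₂)=0.09038 - 0.29948j
  term(m=+4) = 0.00121 - 0.16758j   from Y*(Ω₁)=-0.13003 - 0.32217j, Y(Ω₂)=0.44600 + 0.18375j
  term(m=+5) = 0.02372 - 0.05584j   from Y*(Ω₁)=-0.17084 + 0.01487j, Y(Ω₂)=-0.16604 + 0.31241j
  term(m=+6) = -0.03311 + 0.03240j   from Y*(Ω₁)=0.05783 - 0.27135j, Y(Ω₂)=-0.13910 - 0.09238j
  term(m=+7) = -0.02231 + 0.00891j   from Y*(Ω₁)=-0.39660 - 0.22017j, Y(Ω₂)=0.03346 - 0.04105j
  term(m=+8) = -0.00282 - 0.00004j   from Y*(Ω₁)=-0.19791 + 0.19085j, Y(Ω₂)=0.00729 + 0.00723j
Σ over m = -0.19322 + 0.00000j; ×(4π/17) → -0.14283 + 0.00000j. Real part: -0.142828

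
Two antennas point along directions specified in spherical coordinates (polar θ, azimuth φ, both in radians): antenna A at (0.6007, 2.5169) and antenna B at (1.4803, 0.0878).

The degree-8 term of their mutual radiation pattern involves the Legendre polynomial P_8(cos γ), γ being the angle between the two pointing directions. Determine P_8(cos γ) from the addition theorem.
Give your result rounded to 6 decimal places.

-0.281571

Addition theorem: P_8(cos γ) = (4π/17) Σ_m Y*_{lm}(Ω₁) Y_{lm}(Ω₂), m = −8…8:
  [-8]  conj(Y_{8,-8})(Ω₁) = 0.00151 + 0.00515j ; Y_{8,-8}(Ω₂) = 0.38073 - 0.32225j ; Δ = 0.00224 + 0.00147j
  [-7]  conj(Y_{8,-7})(Ω₁) = 0.01044 - 0.02956j ; Y_{8,-7}(Ω₂) = 0.14792 - 0.10440j ; Δ = -0.00154 - 0.00546j
  [-6]  conj(Y_{8,-6})(Ω₁) = -0.09285 + 0.06442j ; Y_{8,-6}(Ω₂) = -0.27858 + 0.16203j ; Δ = 0.01543 - 0.03299j
  [-5]  conj(Y_{8,-5})(Ω₁) = 0.27888 + 0.00506j ; Y_{8,-5}(Ω₂) = -0.18752 + 0.08805j ; Δ = -0.05274 + 0.02361j
  [-4]  conj(Y_{8,-4})(Ω₁) = -0.37056 - 0.27753j ; Y_{8,-4}(Ω₂) = 0.24748 - 0.09067j ; Δ = -0.11687 - 0.03508j
  [-3]  conj(Y_{8,-3})(Ω₁) = 0.13087 + 0.41820j ; Y_{8,-3}(Ω₂) = 0.21006 - 0.05665j ; Δ = 0.05118 + 0.08043j
  [-2]  conj(Y_{8,-2})(Ω₁) = 0.00977 - 0.02933j ; Y_{8,-2}(Ω₂) = -0.23308 + 0.04135j ; Δ = -0.00106 + 0.00724j
  [-1]  conj(Y_{8,-1})(Ω₁) = 0.32764 - 0.23623j ; Y_{8,-1}(Ω₂) = -0.22067 + 0.01942j ; Δ = -0.06771 + 0.05849j
  [+0]  conj(Y_{8,0})(Ω₁) = -0.16944 + 0.00000j ; Y_{8,0}(Ω₂) = 0.22867 + 0.00000j ; Δ = -0.03874 + 0.00000j
  [+1]  conj(Y_{8,1})(Ω₁) = -0.32764 - 0.23623j ; Y_{8,1}(Ω₂) = 0.22067 + 0.01942j ; Δ = -0.06771 - 0.05849j
  [+2]  conj(Y_{8,2})(Ω₁) = 0.00977 + 0.02933j ; Y_{8,2}(Ω₂) = -0.23308 - 0.04135j ; Δ = -0.00106 - 0.00724j
  [+3]  conj(Y_{8,3})(Ω₁) = -0.13087 + 0.41820j ; Y_{8,3}(Ω₂) = -0.21006 - 0.05665j ; Δ = 0.05118 - 0.08043j
  [+4]  conj(Y_{8,4})(Ω₁) = -0.37056 + 0.27753j ; Y_{8,4}(Ω₂) = 0.24748 + 0.09067j ; Δ = -0.11687 + 0.03508j
  [+5]  conj(Y_{8,5})(Ω₁) = -0.27888 + 0.00506j ; Y_{8,5}(Ω₂) = 0.18752 + 0.08805j ; Δ = -0.05274 - 0.02361j
  [+6]  conj(Y_{8,6})(Ω₁) = -0.09285 - 0.06442j ; Y_{8,6}(Ω₂) = -0.27858 - 0.16203j ; Δ = 0.01543 + 0.03299j
  [+7]  conj(Y_{8,7})(Ω₁) = -0.01044 - 0.02956j ; Y_{8,7}(Ω₂) = -0.14792 - 0.10440j ; Δ = -0.00154 + 0.00546j
  [+8]  conj(Y_{8,8})(Ω₁) = 0.00151 - 0.00515j ; Y_{8,8}(Ω₂) = 0.38073 + 0.32225j ; Δ = 0.00224 - 0.00147j
Accumulated sum -0.38091 + 0.00000j; after 4π/(2l+1) scaling, -0.28157 + 0.00000j ⇒ P_8 = -0.281571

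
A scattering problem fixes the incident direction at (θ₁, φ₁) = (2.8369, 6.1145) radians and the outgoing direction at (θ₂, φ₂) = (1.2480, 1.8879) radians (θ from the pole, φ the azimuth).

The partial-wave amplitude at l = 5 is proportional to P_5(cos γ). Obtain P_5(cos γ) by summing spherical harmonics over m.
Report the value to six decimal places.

-0.217295

Term-by-term m-sum for l=5 (normalisation 4π/11 = 1.142397):
  term(m=-5) = (-0.000263, 0.000304)   from Y*(Ω₁)=(0.000750, -0.000842), Y(Ω₂)=(-0.355994, 0.005241)
  term(m=-4) = (0.001554, 0.003978)   from Y*(Ω₁)=(-0.008856, 0.007085), Y(Ω₂)=(0.112149, -0.359514)
  term(m=-3) = (-0.001858, -0.000212)   from Y*(Ω₁)=(0.058741, -0.032554), Y(Ω₂)=(-0.022665, -0.016163)
  term(m=-2) = (-0.047922, 0.070165)   from Y*(Ω₁)=(-0.237532, 0.083322), Y(Ω₂)=(0.271910, -0.200011)
  term(m=-1) = (0.015102, 0.028602)   from Y*(Ω₁)=(0.535181, -0.091143), Y(Ω₂)=(0.018577, 0.056608)
  term(m=+0) = (-0.123437, -0.000000)   from Y*(Ω₁)=(-0.387159, -0.000000), Y(Ω₂)=(0.318827, 0.000000)
  term(m=+1) = (0.015102, -0.028602)   from Y*(Ω₁)=(-0.535181, -0.091143), Y(Ω₂)=(-0.018577, 0.056608)
  term(m=+2) = (-0.047922, -0.070165)   from Y*(Ω₁)=(-0.237532, -0.083322), Y(Ω₂)=(0.271910, 0.200011)
  term(m=+3) = (-0.001858, 0.000212)   from Y*(Ω₁)=(-0.058741, -0.032554), Y(Ω₂)=(0.022665, -0.016163)
  term(m=+4) = (0.001554, -0.003978)   from Y*(Ω₁)=(-0.008856, -0.007085), Y(Ω₂)=(0.112149, 0.359514)
  term(m=+5) = (-0.000263, -0.000304)   from Y*(Ω₁)=(-0.000750, -0.000842), Y(Ω₂)=(0.355994, 0.005241)
Σ over m = (-0.190209, -0.000000); ×(4π/11) → (-0.217295, -0.000000). Real part: -0.217295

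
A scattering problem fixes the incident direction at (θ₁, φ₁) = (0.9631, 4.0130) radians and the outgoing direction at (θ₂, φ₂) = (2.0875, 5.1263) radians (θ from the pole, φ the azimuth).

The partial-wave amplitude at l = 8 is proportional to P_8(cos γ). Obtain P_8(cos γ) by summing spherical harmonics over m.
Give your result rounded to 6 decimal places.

0.262646

Term-by-term m-sum for l=8 (normalisation 4π/17 = 0.739198):
  m=-8: +0.082158+0.067542i × -0.165902+0.028426i = -0.015550-0.008870i  (running Σ = -0.015550-0.008870i)
  m=-7: -0.290926+0.053942i × +0.092499-0.371201i = -0.006887+0.112982i  (running Σ = -0.022437+0.104112i)
  m=-6: +0.221227-0.389941i × +0.342300+0.264634i = +0.178918-0.074932i  (running Σ = +0.156481+0.029179i)
  m=-5: +0.113870+0.306841i × -0.115821+0.063087i = -0.032546-0.028355i  (running Σ = +0.123935+0.000824i)
  m=-4: +0.082142+0.029430i × +0.024146+0.283900i = -0.006372+0.024031i  (running Σ = +0.117563+0.024855i)
  m=-3: -0.317452+0.184881i × -0.274424-0.093710i = +0.104442-0.020987i  (running Σ = +0.222004+0.003868i)
  m=-2: +0.018059-0.103948i × -0.101457+0.110452i = +0.009649+0.012541i  (running Σ = +0.231653+0.016409i)
  m=-1: -0.207051-0.246125i × -0.129634-0.295099i = -0.045790+0.093006i  (running Σ = +0.185863+0.109415i)
  m=0: +0.156755-0.000000i × -0.104713+0.000000i = -0.016414+0.000000i  (running Σ = +0.169449+0.109415i)
  m=1: +0.207051-0.246125i × +0.129634-0.295099i = -0.045790-0.093006i  (running Σ = +0.123658+0.016409i)
  m=2: +0.018059+0.103948i × -0.101457-0.110452i = +0.009649-0.012541i  (running Σ = +0.133308+0.003868i)
  m=3: +0.317452+0.184881i × +0.274424-0.093710i = +0.104442+0.020987i  (running Σ = +0.237749+0.024855i)
  m=4: +0.082142-0.029430i × +0.024146-0.283900i = -0.006372-0.024031i  (running Σ = +0.231377+0.000824i)
  m=5: -0.113870+0.306841i × +0.115821+0.063087i = -0.032546+0.028355i  (running Σ = +0.198831+0.029179i)
  m=6: +0.221227+0.389941i × +0.342300-0.264634i = +0.178918+0.074932i  (running Σ = +0.377749+0.104112i)
  m=7: +0.290926+0.053942i × -0.092499-0.371201i = -0.006887-0.112982i  (running Σ = +0.370862-0.008870i)
  m=8: +0.082158-0.067542i × -0.165902-0.028426i = -0.015550+0.008870i  (running Σ = +0.355312-0.000000i)
Total Σ_m = +0.355312-0.000000i. Multiply by 0.739198: +0.262646-0.000000i. P_8(cos γ) = 0.262646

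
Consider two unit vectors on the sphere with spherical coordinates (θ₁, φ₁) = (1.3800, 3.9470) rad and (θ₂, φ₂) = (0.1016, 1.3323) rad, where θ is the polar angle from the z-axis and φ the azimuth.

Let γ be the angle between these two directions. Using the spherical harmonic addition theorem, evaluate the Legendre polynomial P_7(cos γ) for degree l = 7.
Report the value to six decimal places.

Addition theorem: P_7(cos γ) = (4π/15) Σ_m Y*_{lm}(Ω₁) Y_{lm}(Ω₂), m = −7…7:
  term(m=-7) = (0.000000, -0.000000)   from Y*(Ω₁)=(-0.351417, 0.264571), Y(Ω₂)=(-0.000000, -0.000000)
  term(m=-6) = (-0.000001, 0.000000)   from Y*(Ω₁)=(0.038073, -0.315604), Y(Ω₂)=(-0.000000, -0.000002)
  term(m=-5) = (-0.000007, -0.000004)   from Y*(Ω₁)=(-0.112844, -0.138027), Y(Ω₂)=(0.000043, -0.000017)
  term(m=-4) = (0.000128, 0.000215)   from Y*(Ω₁)=(0.326500, 0.026188), Y(Ω₂)=(0.000441, 0.000622)
  term(m=-3) = (0.000008, 0.000763)   from Y*(Ω₁)=(0.063575, -0.056366), Y(Ω₂)=(-0.005887, 0.006774)
  term(m=-2) = (0.011746, -0.020657)   from Y*(Ω₁)=(-0.012850, 0.320935), Y(Ω₂)=(-0.065725, -0.033966)
  term(m=-1) = (0.016027, -0.009323)   from Y*(Ω₁)=(0.033247, 0.034605), Y(Ω₂)=(0.091277, -0.375434)
  term(m=+0) = (-0.298874, -0.000000)   from Y*(Ω₁)=(-0.317882, -0.000000), Y(Ω₂)=(0.940207, 0.000000)
  term(m=+1) = (0.016027, 0.009323)   from Y*(Ω₁)=(-0.033247, 0.034605), Y(Ω₂)=(-0.091277, -0.375434)
  term(m=+2) = (0.011746, 0.020657)   from Y*(Ω₁)=(-0.012850, -0.320935), Y(Ω₂)=(-0.065725, 0.033966)
  term(m=+3) = (0.000008, -0.000763)   from Y*(Ω₁)=(-0.063575, -0.056366), Y(Ω₂)=(0.005887, 0.006774)
  term(m=+4) = (0.000128, -0.000215)   from Y*(Ω₁)=(0.326500, -0.026188), Y(Ω₂)=(0.000441, -0.000622)
  term(m=+5) = (-0.000007, 0.000004)   from Y*(Ω₁)=(0.112844, -0.138027), Y(Ω₂)=(-0.000043, -0.000017)
  term(m=+6) = (-0.000001, -0.000000)   from Y*(Ω₁)=(0.038073, 0.315604), Y(Ω₂)=(-0.000000, 0.000002)
  term(m=+7) = (0.000000, 0.000000)   from Y*(Ω₁)=(0.351417, 0.264571), Y(Ω₂)=(0.000000, -0.000000)
Accumulated sum (-0.243076, 0.000000); after 4π/(2l+1) scaling, (-0.203639, 0.000000) ⇒ P_7 = -0.203639

-0.203639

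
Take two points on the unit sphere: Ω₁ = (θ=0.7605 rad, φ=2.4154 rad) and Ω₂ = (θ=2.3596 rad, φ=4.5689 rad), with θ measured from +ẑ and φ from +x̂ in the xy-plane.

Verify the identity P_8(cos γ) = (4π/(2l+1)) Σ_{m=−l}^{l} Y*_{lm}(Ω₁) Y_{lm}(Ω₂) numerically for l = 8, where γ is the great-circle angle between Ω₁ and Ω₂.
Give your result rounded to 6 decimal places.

0.073140

Summing Y*_{l m}(θ₁,φ₁)·Y_{l m}(θ₂,φ₂) over m ∈ [−8, 8]; prefactor 4π/(2·8+1) = 0.739198:
  term(m=-8) = -0.000042+0.000822i   from Y*(Ω₁)=+0.023372+0.011980i, Y(Ω₂)=+0.012864+0.028584i
  term(m=-7) = +0.011235+0.008251i   from Y*(Ω₁)=-0.040028-0.102909i, Y(Ω₂)=-0.106527+0.067737i
  term(m=-6) = +0.078579-0.029097i   from Y*(Ω₁)=-0.096508+0.260150i, Y(Ω₂)=-0.196813-0.229042i
  term(m=-5) = +0.046087-0.198552i   from Y*(Ω₁)=+0.394274-0.209982i, Y(Ω₂)=+0.299999-0.343816i
  term(m=-4) = -0.101215-0.106487i   from Y*(Ω₁)=-0.390525-0.094253i, Y(Ω₂)=+0.307099+0.198559i
  term(m=-3) = +0.000887-0.000159i   from Y*(Ω₁)=+0.011562+0.016621i, Y(Ω₂)=+0.018578-0.040458i
  term(m=-2) = -0.055307+0.128872i   from Y*(Ω₁)=-0.043394+0.364752i, Y(Ω₂)=+0.366170+0.108066i
  term(m=-1) = +0.015796+0.023969i   from Y*(Ω₁)=+0.152716-0.135624i, Y(Ω₂)=-0.020098+0.139102i
  term(m=+0) = +0.106902+0.000000i   from Y*(Ω₁)=+0.311587-0.000000i, Y(Ω₂)=+0.343090+0.000000i
  term(m=+1) = +0.015796-0.023969i   from Y*(Ω₁)=-0.152716-0.135624i, Y(Ω₂)=+0.020098+0.139102i
  term(m=+2) = -0.055307-0.128872i   from Y*(Ω₁)=-0.043394-0.364752i, Y(Ω₂)=+0.366170-0.108066i
  term(m=+3) = +0.000887+0.000159i   from Y*(Ω₁)=-0.011562+0.016621i, Y(Ω₂)=-0.018578-0.040458i
  term(m=+4) = -0.101215+0.106487i   from Y*(Ω₁)=-0.390525+0.094253i, Y(Ω₂)=+0.307099-0.198559i
  term(m=+5) = +0.046087+0.198552i   from Y*(Ω₁)=-0.394274-0.209982i, Y(Ω₂)=-0.299999-0.343816i
  term(m=+6) = +0.078579+0.029097i   from Y*(Ω₁)=-0.096508-0.260150i, Y(Ω₂)=-0.196813+0.229042i
  term(m=+7) = +0.011235-0.008251i   from Y*(Ω₁)=+0.040028-0.102909i, Y(Ω₂)=+0.106527+0.067737i
  term(m=+8) = -0.000042-0.000822i   from Y*(Ω₁)=+0.023372-0.011980i, Y(Ω₂)=+0.012864-0.028584i
Σ over m = +0.098945+0.000000i; ×(4π/17) → +0.073140+0.000000i. Real part: 0.073140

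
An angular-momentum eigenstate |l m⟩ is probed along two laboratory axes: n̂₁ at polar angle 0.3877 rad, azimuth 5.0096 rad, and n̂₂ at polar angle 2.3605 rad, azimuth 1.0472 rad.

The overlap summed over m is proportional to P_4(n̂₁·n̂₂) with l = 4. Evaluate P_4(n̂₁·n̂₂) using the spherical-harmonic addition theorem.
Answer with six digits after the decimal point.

-0.097388

Summing Y*_{l m}(θ₁,φ₁)·Y_{l m}(θ₂,φ₂) over m ∈ [−4, 4]; prefactor 4π/(2·4+1) = 1.396263:
  m=-4: Y*=0.00337 + 0.00839j  Y=-0.05437 + 0.09417j  product -0.00097 - 0.00014j
  m=-3: Y*=-0.04872 + 0.03933j  Y=0.31021 - 0.00000j  product -0.01511 + 0.01220j
  m=-2: Y*=-0.19804 - 0.13387j  Y=-0.20978 - 0.36334j  product -0.00710 + 0.10004j
  m=-1: Y*=0.14545 - 0.47488j  Y=-0.06270 + 0.10860j  product 0.04245 + 0.04557j
  m=+0: Y*=0.31713 + 0.00000j  Y=-0.34146 + 0.00000j  product -0.10829 + 0.00000j
  m=+1: Y*=-0.14545 - 0.47488j  Y=0.06270 + 0.10860j  product 0.04245 - 0.04557j
  m=+2: Y*=-0.19804 + 0.13387j  Y=-0.20978 + 0.36334j  product -0.00710 - 0.10004j
  m=+3: Y*=0.04872 + 0.03933j  Y=-0.31021 - 0.00000j  product -0.01511 - 0.01220j
  m=+4: Y*=0.00337 - 0.00839j  Y=-0.05437 - 0.09417j  product -0.00097 + 0.00014j
Σ over m = -0.06975 + 0.00000j; ×(4π/9) → -0.09739 + 0.00000j. Real part: -0.097388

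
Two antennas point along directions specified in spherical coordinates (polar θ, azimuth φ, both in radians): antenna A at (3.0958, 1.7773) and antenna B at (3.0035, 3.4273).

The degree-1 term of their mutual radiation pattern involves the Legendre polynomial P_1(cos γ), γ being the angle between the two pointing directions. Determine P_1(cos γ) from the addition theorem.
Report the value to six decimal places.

0.988943

Expand P_1 via completeness: Σ_{m} conj(Y_{1,m}) at Ω₁ times Y_{1,m} at Ω₂ —
  m=-1: Y*=-0.003243+0.015480i  Y=-0.045631+0.013404i  product -0.000060-0.000750i
  m=+0: Y*=-0.488090-0.000000i  Y=-0.483951+0.000000i  product +0.236212+0.000000i
  m=+1: Y*=+0.003243+0.015480i  Y=+0.045631+0.013404i  product -0.000060+0.000750i
Accumulated sum +0.236093+0.000000i; after 4π/(2l+1) scaling, +0.988943+0.000000i ⇒ P_1 = 0.988943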